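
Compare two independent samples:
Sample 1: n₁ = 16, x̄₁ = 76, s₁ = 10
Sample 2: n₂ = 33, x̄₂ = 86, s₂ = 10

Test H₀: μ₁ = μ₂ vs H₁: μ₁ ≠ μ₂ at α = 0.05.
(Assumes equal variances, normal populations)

Answer: t = -3.2826, reject H₀

Derivation:
Pooled variance: s²_p = [15×10² + 32×10²]/(47) = 100.0000
s_p = 10.0000
SE = s_p×√(1/n₁ + 1/n₂) = 10.0000×√(1/16 + 1/33) = 3.0464
t = (x̄₁ - x̄₂)/SE = (76 - 86)/3.0464 = -3.2826
df = 47, t-critical = ±2.012
Decision: reject H₀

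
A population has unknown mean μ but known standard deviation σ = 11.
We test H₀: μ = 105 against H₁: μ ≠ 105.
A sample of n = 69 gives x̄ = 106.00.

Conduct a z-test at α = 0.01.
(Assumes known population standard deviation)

Answer: z = 0.7552, fail to reject H₀

Derivation:
Standard error: SE = σ/√n = 11/√69 = 1.3242
z-statistic: z = (x̄ - μ₀)/SE = (106.00 - 105)/1.3242 = 0.7552
Critical value: ±2.576
p-value = 0.4501
Decision: fail to reject H₀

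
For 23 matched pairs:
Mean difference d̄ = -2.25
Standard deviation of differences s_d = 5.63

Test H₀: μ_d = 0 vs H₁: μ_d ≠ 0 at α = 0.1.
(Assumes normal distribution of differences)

df = n - 1 = 22
SE = s_d/√n = 5.63/√23 = 1.1739
t = d̄/SE = -2.25/1.1739 = -1.9167
Critical value: t_{0.05,22} = ±1.717
p-value ≈ 0.0684
Decision: reject H₀

Answer: t = -1.9167, reject H₀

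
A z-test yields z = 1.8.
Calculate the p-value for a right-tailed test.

For z = 1.8:
p = P(Z > 1.8) = 1 - Φ(1.8) = 0.0359

Answer: p-value ≈ 0.0359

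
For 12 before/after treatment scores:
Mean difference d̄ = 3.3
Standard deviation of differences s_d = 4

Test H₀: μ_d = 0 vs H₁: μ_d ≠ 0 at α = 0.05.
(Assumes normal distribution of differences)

Answer: t = 2.8579, reject H₀

Derivation:
df = n - 1 = 11
SE = s_d/√n = 4/√12 = 1.1547
t = d̄/SE = 3.3/1.1547 = 2.8579
Critical value: t_{0.025,11} = ±2.201
p-value ≈ 0.0156
Decision: reject H₀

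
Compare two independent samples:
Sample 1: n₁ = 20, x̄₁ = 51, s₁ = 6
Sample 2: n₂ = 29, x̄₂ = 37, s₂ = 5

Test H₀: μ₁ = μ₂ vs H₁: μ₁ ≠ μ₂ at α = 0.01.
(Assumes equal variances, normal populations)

Pooled variance: s²_p = [19×6² + 28×5²]/(47) = 29.4468
s_p = 5.4265
SE = s_p×√(1/n₁ + 1/n₂) = 5.4265×√(1/20 + 1/29) = 1.5773
t = (x̄₁ - x̄₂)/SE = (51 - 37)/1.5773 = 8.8759
df = 47, t-critical = ±2.685
Decision: reject H₀

Answer: t = 8.8759, reject H₀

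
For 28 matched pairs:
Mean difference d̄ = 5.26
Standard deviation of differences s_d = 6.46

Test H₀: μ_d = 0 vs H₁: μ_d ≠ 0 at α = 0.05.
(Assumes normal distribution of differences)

df = n - 1 = 27
SE = s_d/√n = 6.46/√28 = 1.2208
t = d̄/SE = 5.26/1.2208 = 4.3087
Critical value: t_{0.025,27} = ±2.052
p-value ≈ 0.0002
Decision: reject H₀

Answer: t = 4.3087, reject H₀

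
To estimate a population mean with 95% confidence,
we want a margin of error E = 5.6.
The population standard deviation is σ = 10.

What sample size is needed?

z_0.025 = 1.960
n = (z×σ/E)² = (1.960×10/5.6)²
n = 12.2500
Round up: n = 13

Answer: n = 13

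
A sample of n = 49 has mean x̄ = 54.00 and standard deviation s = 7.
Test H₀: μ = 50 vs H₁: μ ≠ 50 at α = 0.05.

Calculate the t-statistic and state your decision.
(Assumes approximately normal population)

df = n - 1 = 48
SE = s/√n = 7/√49 = 1.0000
t = (x̄ - μ₀)/SE = (54.00 - 50)/1.0000 = 4.0000
Critical value: t_{0.025,48} = ±2.011
p-value ≈ 0.0002
Decision: reject H₀

Answer: t = 4.0000, reject H₀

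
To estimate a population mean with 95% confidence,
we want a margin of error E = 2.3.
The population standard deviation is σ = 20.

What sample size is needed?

Answer: n = 291

Derivation:
z_0.025 = 1.960
n = (z×σ/E)² = (1.960×20/2.3)²
n = 290.4802
Round up: n = 291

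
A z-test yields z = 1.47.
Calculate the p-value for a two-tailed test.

Answer: p-value ≈ 0.1416

Derivation:
For z = 1.47:
p = 2×P(Z > |1.47|) = 2×(1 - Φ(1.47)) = 0.1416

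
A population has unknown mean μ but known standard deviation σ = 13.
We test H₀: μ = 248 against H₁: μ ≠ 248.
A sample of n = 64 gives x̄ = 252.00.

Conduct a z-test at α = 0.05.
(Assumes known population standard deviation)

Standard error: SE = σ/√n = 13/√64 = 1.6250
z-statistic: z = (x̄ - μ₀)/SE = (252.00 - 248)/1.6250 = 2.4615
Critical value: ±1.960
p-value = 0.0138
Decision: reject H₀

Answer: z = 2.4615, reject H₀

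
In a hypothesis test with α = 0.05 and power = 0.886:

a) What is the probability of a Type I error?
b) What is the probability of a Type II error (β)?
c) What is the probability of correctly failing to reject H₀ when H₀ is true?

a) Type I error probability = α = 0.05
b) Power = P(reject H₀ | H₁ true) = 1 - β = 0.886, so Type II error probability = β = 1 - Power = 0.114
c) P(fail to reject H₀ | H₀ true) = 1 - α = 0.95

Answer: a) 0.05, b) 0.114, c) 0.95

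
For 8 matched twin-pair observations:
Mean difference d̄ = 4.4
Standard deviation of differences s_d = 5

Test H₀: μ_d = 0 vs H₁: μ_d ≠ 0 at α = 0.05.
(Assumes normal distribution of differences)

df = n - 1 = 7
SE = s_d/√n = 5/√8 = 1.7678
t = d̄/SE = 4.4/1.7678 = 2.4890
Critical value: t_{0.025,7} = ±2.365
p-value ≈ 0.0417
Decision: reject H₀

Answer: t = 2.4890, reject H₀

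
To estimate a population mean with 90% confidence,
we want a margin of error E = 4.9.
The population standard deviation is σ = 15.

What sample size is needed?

z_0.05 = 1.645
n = (z×σ/E)² = (1.645×15/4.9)²
n = 25.3584
Round up: n = 26

Answer: n = 26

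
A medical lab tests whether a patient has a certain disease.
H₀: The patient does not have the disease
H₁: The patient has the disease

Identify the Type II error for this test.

A Type I error (probability α) occurs when we reject a true H₀.
A Type II error (probability β) occurs when we fail to reject a false H₀.

Answer: Failing to diagnose a patient who actually has the disease (false negative)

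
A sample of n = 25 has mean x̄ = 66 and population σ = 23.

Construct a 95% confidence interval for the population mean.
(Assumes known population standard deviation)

Answer: (56.9840, 75.0160)

Derivation:
Confidence level: 95%, α = 0.05
z_0.025 = 1.960
SE = σ/√n = 23/√25 = 4.6000
Margin of error = 1.960 × 4.6000 = 9.0160
CI: x̄ ± margin = 66 ± 9.0160
CI: (56.9840, 75.0160)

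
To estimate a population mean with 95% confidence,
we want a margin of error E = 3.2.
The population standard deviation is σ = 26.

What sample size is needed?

Answer: n = 254

Derivation:
z_0.025 = 1.960
n = (z×σ/E)² = (1.960×26/3.2)²
n = 253.6056
Round up: n = 254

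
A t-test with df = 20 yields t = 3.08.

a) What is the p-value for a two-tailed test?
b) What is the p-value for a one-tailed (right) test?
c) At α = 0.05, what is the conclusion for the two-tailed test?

Answer: a) 0.0059, b) 0.0030, c) reject H₀

Derivation:
Using t-distribution with df = 20:
a) Two-tailed: p = 2×P(T > 3.08) = 0.0059
b) One-tailed: p = P(T > 3.08) = 0.0030
c) 0.0059 < 0.05, reject H₀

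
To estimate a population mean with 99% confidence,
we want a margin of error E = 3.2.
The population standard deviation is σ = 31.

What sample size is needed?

Answer: n = 623

Derivation:
z_0.005 = 2.576
n = (z×σ/E)² = (2.576×31/3.2)²
n = 622.7520
Round up: n = 623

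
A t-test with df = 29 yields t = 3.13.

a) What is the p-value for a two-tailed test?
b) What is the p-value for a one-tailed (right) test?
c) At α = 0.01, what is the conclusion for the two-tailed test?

Answer: a) 0.0040, b) 0.0020, c) reject H₀

Derivation:
Using t-distribution with df = 29:
a) Two-tailed: p = 2×P(T > 3.13) = 0.0040
b) One-tailed: p = P(T > 3.13) = 0.0020
c) 0.0040 < 0.01, reject H₀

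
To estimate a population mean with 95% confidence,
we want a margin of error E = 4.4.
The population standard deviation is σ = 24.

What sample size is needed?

z_0.025 = 1.960
n = (z×σ/E)² = (1.960×24/4.4)²
n = 114.2955
Round up: n = 115

Answer: n = 115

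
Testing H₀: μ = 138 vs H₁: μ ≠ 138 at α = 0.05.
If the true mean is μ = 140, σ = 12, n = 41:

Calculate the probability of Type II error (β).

SE = σ/√n = 12/√41 = 1.8741
Critical values: μ₀ ± z_0.025×SE = 138 ± 1.960×1.8741
Acceptance region: (134.3268, 141.6732)
Under H₁ (μ = 140): z_high = (141.6732 - 140)/1.8741 = 0.8928, z_low = (134.3268 - 140)/1.8741 = -3.0272
β = P(not reject | H₁) = Φ(0.8928) - Φ(-3.0272) ≈ 0.8128

Answer: β ≈ 0.8128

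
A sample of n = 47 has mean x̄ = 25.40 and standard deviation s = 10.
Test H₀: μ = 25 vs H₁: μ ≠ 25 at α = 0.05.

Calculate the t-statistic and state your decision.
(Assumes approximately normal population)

df = n - 1 = 46
SE = s/√n = 10/√47 = 1.4586
t = (x̄ - μ₀)/SE = (25.40 - 25)/1.4586 = 0.2742
Critical value: t_{0.025,46} = ±2.013
p-value ≈ 0.7852
Decision: fail to reject H₀

Answer: t = 0.2742, fail to reject H₀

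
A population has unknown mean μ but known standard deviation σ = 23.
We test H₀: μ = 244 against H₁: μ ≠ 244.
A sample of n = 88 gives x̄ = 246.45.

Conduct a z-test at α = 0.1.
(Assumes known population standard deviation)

Answer: z = 0.9993, fail to reject H₀

Derivation:
Standard error: SE = σ/√n = 23/√88 = 2.4518
z-statistic: z = (x̄ - μ₀)/SE = (246.45 - 244)/2.4518 = 0.9993
Critical value: ±1.645
p-value = 0.3176
Decision: fail to reject H₀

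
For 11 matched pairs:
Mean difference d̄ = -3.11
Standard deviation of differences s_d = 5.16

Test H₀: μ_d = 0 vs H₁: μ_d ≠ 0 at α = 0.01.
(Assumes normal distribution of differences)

Answer: t = -1.9990, fail to reject H₀

Derivation:
df = n - 1 = 10
SE = s_d/√n = 5.16/√11 = 1.5558
t = d̄/SE = -3.11/1.5558 = -1.9990
Critical value: t_{0.005,10} = ±3.169
p-value ≈ 0.0735
Decision: fail to reject H₀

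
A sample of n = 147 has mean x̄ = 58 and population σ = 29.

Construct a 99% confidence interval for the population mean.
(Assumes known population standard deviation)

Answer: (51.8385, 64.1615)

Derivation:
Confidence level: 99%, α = 0.01
z_0.005 = 2.576
SE = σ/√n = 29/√147 = 2.3919
Margin of error = 2.576 × 2.3919 = 6.1615
CI: x̄ ± margin = 58 ± 6.1615
CI: (51.8385, 64.1615)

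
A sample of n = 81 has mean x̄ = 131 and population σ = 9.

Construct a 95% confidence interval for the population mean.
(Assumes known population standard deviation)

Answer: (129.0400, 132.9600)

Derivation:
Confidence level: 95%, α = 0.05
z_0.025 = 1.960
SE = σ/√n = 9/√81 = 1.0000
Margin of error = 1.960 × 1.0000 = 1.9600
CI: x̄ ± margin = 131 ± 1.9600
CI: (129.0400, 132.9600)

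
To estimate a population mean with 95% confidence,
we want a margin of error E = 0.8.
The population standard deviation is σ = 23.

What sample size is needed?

Answer: n = 3176

Derivation:
z_0.025 = 1.960
n = (z×σ/E)² = (1.960×23/0.8)²
n = 3175.3225
Round up: n = 3176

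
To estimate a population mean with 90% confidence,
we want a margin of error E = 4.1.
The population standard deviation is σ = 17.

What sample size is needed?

z_0.05 = 1.645
n = (z×σ/E)² = (1.645×17/4.1)²
n = 46.5224
Round up: n = 47

Answer: n = 47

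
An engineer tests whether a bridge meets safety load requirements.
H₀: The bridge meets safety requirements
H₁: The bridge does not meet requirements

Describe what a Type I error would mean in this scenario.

Answer: Unnecessarily closing a safe bridge for repairs

Derivation:
Type I error: rejecting H₀ when it is actually true (false positive).
Type II error: failing to reject H₀ when H₁ is actually true (false negative).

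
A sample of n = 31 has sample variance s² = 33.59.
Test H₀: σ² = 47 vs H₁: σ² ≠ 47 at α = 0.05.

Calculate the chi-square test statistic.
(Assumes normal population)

df = n - 1 = 30
χ² = (n-1)s²/σ₀² = 30×33.59/47 = 21.4404
Critical values: χ²_{0.975,30} = 16.791, χ²_{0.025,30} = 46.979
Rejection region: χ² < 16.791 or χ² > 46.979
Decision: fail to reject H₀

Answer: χ² = 21.4404, fail to reject H₀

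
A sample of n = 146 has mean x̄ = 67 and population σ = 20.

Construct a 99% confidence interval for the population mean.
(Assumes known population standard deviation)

Confidence level: 99%, α = 0.01
z_0.005 = 2.576
SE = σ/√n = 20/√146 = 1.6552
Margin of error = 2.576 × 1.6552 = 4.2638
CI: x̄ ± margin = 67 ± 4.2638
CI: (62.7362, 71.2638)

Answer: (62.7362, 71.2638)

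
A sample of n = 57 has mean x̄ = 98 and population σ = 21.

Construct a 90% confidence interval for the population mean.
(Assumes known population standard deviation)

Confidence level: 90%, α = 0.1
z_0.05 = 1.645
SE = σ/√n = 21/√57 = 2.7815
Margin of error = 1.645 × 2.7815 = 4.5756
CI: x̄ ± margin = 98 ± 4.5756
CI: (93.4244, 102.5756)

Answer: (93.4244, 102.5756)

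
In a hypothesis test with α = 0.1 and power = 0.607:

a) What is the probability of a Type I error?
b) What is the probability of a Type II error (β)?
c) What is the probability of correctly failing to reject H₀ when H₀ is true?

a) Type I error probability = α = 0.1
b) Power = P(reject H₀ | H₁ true) = 1 - β = 0.607, so Type II error probability = β = 1 - Power = 0.393
c) P(fail to reject H₀ | H₀ true) = 1 - α = 0.9

Answer: a) 0.1, b) 0.393, c) 0.9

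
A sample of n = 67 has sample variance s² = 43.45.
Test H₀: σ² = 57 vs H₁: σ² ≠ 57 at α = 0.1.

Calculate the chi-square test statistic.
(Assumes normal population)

df = n - 1 = 66
χ² = (n-1)s²/σ₀² = 66×43.45/57 = 50.3105
Critical values: χ²_{0.95,66} = 48.305, χ²_{0.05,66} = 85.965
Rejection region: χ² < 48.305 or χ² > 85.965
Decision: fail to reject H₀

Answer: χ² = 50.3105, fail to reject H₀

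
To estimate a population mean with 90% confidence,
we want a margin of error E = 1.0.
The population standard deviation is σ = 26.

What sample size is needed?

Answer: n = 1830

Derivation:
z_0.05 = 1.645
n = (z×σ/E)² = (1.645×26/1.0)²
n = 1829.2729
Round up: n = 1830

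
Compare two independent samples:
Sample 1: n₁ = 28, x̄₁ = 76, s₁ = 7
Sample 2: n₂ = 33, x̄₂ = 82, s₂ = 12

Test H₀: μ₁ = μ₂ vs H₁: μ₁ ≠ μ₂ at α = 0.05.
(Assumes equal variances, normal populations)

Answer: t = -2.3291, reject H₀

Derivation:
Pooled variance: s²_p = [27×7² + 32×12²]/(59) = 100.5254
s_p = 10.0262
SE = s_p×√(1/n₁ + 1/n₂) = 10.0262×√(1/28 + 1/33) = 2.5761
t = (x̄₁ - x̄₂)/SE = (76 - 82)/2.5761 = -2.3291
df = 59, t-critical = ±2.001
Decision: reject H₀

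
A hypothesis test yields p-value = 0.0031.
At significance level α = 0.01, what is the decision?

Compare p-value to α:
0.0031 < 0.01
Decision: reject H₀

Answer: reject H₀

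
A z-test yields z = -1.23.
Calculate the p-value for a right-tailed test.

For z = -1.23:
p = P(Z > -1.23) = 1 - Φ(-1.23) = 0.8907

Answer: p-value ≈ 0.8907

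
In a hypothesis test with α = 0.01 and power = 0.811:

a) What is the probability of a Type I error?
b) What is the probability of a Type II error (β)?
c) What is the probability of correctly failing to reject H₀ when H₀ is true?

a) Type I error probability = α = 0.01
b) Power = P(reject H₀ | H₁ true) = 1 - β = 0.811, so Type II error probability = β = 1 - Power = 0.189
c) P(fail to reject H₀ | H₀ true) = 1 - α = 0.99

Answer: a) 0.01, b) 0.189, c) 0.99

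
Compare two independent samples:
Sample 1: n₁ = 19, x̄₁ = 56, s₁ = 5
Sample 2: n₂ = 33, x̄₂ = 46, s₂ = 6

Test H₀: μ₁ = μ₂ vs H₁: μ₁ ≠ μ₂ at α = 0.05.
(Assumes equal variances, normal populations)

Answer: t = 6.1346, reject H₀

Derivation:
Pooled variance: s²_p = [18×5² + 32×6²]/(50) = 32.0400
s_p = 5.6604
SE = s_p×√(1/n₁ + 1/n₂) = 5.6604×√(1/19 + 1/33) = 1.6301
t = (x̄₁ - x̄₂)/SE = (56 - 46)/1.6301 = 6.1346
df = 50, t-critical = ±2.009
Decision: reject H₀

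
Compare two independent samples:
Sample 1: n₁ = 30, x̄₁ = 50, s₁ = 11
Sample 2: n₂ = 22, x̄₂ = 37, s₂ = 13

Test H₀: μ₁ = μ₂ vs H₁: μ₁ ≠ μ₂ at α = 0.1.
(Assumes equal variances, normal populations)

Pooled variance: s²_p = [29×11² + 21×13²]/(50) = 141.1600
s_p = 11.8811
SE = s_p×√(1/n₁ + 1/n₂) = 11.8811×√(1/30 + 1/22) = 3.3349
t = (x̄₁ - x̄₂)/SE = (50 - 37)/3.3349 = 3.8982
df = 50, t-critical = ±1.676
Decision: reject H₀

Answer: t = 3.8982, reject H₀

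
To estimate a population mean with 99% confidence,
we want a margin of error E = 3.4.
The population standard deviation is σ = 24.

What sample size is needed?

Answer: n = 331

Derivation:
z_0.005 = 2.576
n = (z×σ/E)² = (2.576×24/3.4)²
n = 330.6407
Round up: n = 331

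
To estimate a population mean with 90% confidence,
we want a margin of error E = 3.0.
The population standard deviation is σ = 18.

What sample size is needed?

z_0.05 = 1.645
n = (z×σ/E)² = (1.645×18/3.0)²
n = 97.4169
Round up: n = 98

Answer: n = 98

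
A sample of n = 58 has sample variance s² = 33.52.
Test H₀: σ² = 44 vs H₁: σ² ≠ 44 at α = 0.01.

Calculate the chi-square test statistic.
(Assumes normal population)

Answer: χ² = 43.4236, fail to reject H₀

Derivation:
df = n - 1 = 57
χ² = (n-1)s²/σ₀² = 57×33.52/44 = 43.4236
Critical values: χ²_{0.995,57} = 33.248, χ²_{0.005,57} = 88.236
Rejection region: χ² < 33.248 or χ² > 88.236
Decision: fail to reject H₀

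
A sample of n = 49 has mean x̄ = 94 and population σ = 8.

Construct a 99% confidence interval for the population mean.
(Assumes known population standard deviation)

Answer: (91.0559, 96.9441)

Derivation:
Confidence level: 99%, α = 0.01
z_0.005 = 2.576
SE = σ/√n = 8/√49 = 1.1429
Margin of error = 2.576 × 1.1429 = 2.9441
CI: x̄ ± margin = 94 ± 2.9441
CI: (91.0559, 96.9441)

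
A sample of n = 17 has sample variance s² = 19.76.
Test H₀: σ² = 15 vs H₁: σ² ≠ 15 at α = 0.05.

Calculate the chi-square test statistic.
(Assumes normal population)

Answer: χ² = 21.0773, fail to reject H₀

Derivation:
df = n - 1 = 16
χ² = (n-1)s²/σ₀² = 16×19.76/15 = 21.0773
Critical values: χ²_{0.975,16} = 6.908, χ²_{0.025,16} = 28.845
Rejection region: χ² < 6.908 or χ² > 28.845
Decision: fail to reject H₀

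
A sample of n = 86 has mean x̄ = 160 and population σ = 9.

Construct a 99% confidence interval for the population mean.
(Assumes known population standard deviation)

Confidence level: 99%, α = 0.01
z_0.005 = 2.576
SE = σ/√n = 9/√86 = 0.9705
Margin of error = 2.576 × 0.9705 = 2.5000
CI: x̄ ± margin = 160 ± 2.5000
CI: (157.5000, 162.5000)

Answer: (157.5000, 162.5000)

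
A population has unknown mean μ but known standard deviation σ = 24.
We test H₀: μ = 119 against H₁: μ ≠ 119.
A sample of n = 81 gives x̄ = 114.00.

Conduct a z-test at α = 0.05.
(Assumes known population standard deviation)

Answer: z = -1.8750, fail to reject H₀

Derivation:
Standard error: SE = σ/√n = 24/√81 = 2.6667
z-statistic: z = (x̄ - μ₀)/SE = (114.00 - 119)/2.6667 = -1.8750
Critical value: ±1.960
p-value = 0.0608
Decision: fail to reject H₀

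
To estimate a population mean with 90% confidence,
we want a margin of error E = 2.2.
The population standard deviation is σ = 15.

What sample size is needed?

z_0.05 = 1.645
n = (z×σ/E)² = (1.645×15/2.2)²
n = 125.7966
Round up: n = 126

Answer: n = 126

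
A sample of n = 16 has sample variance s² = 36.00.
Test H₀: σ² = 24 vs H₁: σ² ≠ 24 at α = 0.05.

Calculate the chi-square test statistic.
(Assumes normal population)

df = n - 1 = 15
χ² = (n-1)s²/σ₀² = 15×36.00/24 = 22.5000
Critical values: χ²_{0.975,15} = 6.262, χ²_{0.025,15} = 27.488
Rejection region: χ² < 6.262 or χ² > 27.488
Decision: fail to reject H₀

Answer: χ² = 22.5000, fail to reject H₀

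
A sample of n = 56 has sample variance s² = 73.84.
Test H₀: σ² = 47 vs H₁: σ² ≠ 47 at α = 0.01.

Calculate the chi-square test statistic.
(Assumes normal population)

Answer: χ² = 86.4085, reject H₀

Derivation:
df = n - 1 = 55
χ² = (n-1)s²/σ₀² = 55×73.84/47 = 86.4085
Critical values: χ²_{0.995,55} = 31.735, χ²_{0.005,55} = 85.749
Rejection region: χ² < 31.735 or χ² > 85.749
Decision: reject H₀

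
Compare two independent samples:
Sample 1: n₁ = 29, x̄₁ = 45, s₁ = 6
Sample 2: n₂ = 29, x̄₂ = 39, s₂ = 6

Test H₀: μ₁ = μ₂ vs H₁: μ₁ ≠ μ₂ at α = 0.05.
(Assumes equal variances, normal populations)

Answer: t = 3.8078, reject H₀

Derivation:
Pooled variance: s²_p = [28×6² + 28×6²]/(56) = 36.0000
s_p = 6.0000
SE = s_p×√(1/n₁ + 1/n₂) = 6.0000×√(1/29 + 1/29) = 1.5757
t = (x̄₁ - x̄₂)/SE = (45 - 39)/1.5757 = 3.8078
df = 56, t-critical = ±2.003
Decision: reject H₀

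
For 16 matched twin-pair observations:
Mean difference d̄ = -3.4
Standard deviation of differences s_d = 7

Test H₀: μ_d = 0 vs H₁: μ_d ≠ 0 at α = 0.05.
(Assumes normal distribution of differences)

df = n - 1 = 15
SE = s_d/√n = 7/√16 = 1.7500
t = d̄/SE = -3.4/1.7500 = -1.9429
Critical value: t_{0.025,15} = ±2.131
p-value ≈ 0.0710
Decision: fail to reject H₀

Answer: t = -1.9429, fail to reject H₀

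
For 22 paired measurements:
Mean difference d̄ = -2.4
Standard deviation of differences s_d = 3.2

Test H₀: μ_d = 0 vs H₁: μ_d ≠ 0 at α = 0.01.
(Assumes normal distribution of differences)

df = n - 1 = 21
SE = s_d/√n = 3.2/√22 = 0.6822
t = d̄/SE = -2.4/0.6822 = -3.5180
Critical value: t_{0.005,21} = ±2.831
p-value ≈ 0.0020
Decision: reject H₀

Answer: t = -3.5180, reject H₀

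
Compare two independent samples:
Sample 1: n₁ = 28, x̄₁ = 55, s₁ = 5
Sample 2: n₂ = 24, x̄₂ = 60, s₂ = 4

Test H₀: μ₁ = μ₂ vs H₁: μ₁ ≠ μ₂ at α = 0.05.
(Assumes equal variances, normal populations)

Answer: t = -3.9355, reject H₀

Derivation:
Pooled variance: s²_p = [27×5² + 23×4²]/(50) = 20.8600
s_p = 4.5673
SE = s_p×√(1/n₁ + 1/n₂) = 4.5673×√(1/28 + 1/24) = 1.2705
t = (x̄₁ - x̄₂)/SE = (55 - 60)/1.2705 = -3.9355
df = 50, t-critical = ±2.009
Decision: reject H₀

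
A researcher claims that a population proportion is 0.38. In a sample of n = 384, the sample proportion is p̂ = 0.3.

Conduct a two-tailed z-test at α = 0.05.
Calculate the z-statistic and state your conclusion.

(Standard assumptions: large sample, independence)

H₀: p = 0.38, H₁: p ≠ 0.38
Standard error: SE = √(p₀(1-p₀)/n) = √(0.38×0.62/384) = 0.024770
z-statistic: z = (p̂ - p₀)/SE = (0.3 - 0.38)/0.024770 = -3.2297
Critical value: z_0.025 = ±1.960
p-value = 0.0012
Decision: reject H₀ at α = 0.05

Answer: z = -3.2297, reject H₀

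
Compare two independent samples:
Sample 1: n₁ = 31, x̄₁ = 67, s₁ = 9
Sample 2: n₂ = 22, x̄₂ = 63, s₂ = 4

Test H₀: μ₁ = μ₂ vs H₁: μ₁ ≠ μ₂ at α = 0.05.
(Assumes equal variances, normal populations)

Answer: t = 1.9484, fail to reject H₀

Derivation:
Pooled variance: s²_p = [30×9² + 21×4²]/(51) = 54.2353
s_p = 7.3645
SE = s_p×√(1/n₁ + 1/n₂) = 7.3645×√(1/31 + 1/22) = 2.0530
t = (x̄₁ - x̄₂)/SE = (67 - 63)/2.0530 = 1.9484
df = 51, t-critical = ±2.008
Decision: fail to reject H₀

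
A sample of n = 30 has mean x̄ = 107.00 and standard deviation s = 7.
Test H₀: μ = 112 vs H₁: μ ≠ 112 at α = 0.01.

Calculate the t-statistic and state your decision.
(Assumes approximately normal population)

df = n - 1 = 29
SE = s/√n = 7/√30 = 1.2780
t = (x̄ - μ₀)/SE = (107.00 - 112)/1.2780 = -3.9124
Critical value: t_{0.005,29} = ±2.756
p-value ≈ 0.0005
Decision: reject H₀

Answer: t = -3.9124, reject H₀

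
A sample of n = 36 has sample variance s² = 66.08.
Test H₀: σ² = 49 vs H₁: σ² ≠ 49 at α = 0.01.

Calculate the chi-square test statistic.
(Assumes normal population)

Answer: χ² = 47.2000, fail to reject H₀

Derivation:
df = n - 1 = 35
χ² = (n-1)s²/σ₀² = 35×66.08/49 = 47.2000
Critical values: χ²_{0.995,35} = 17.192, χ²_{0.005,35} = 60.275
Rejection region: χ² < 17.192 or χ² > 60.275
Decision: fail to reject H₀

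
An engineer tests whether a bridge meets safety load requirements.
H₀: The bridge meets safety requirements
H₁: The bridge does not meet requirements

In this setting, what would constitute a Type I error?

A Type I error (probability α) occurs when we reject a true H₀.
A Type II error (probability β) occurs when we fail to reject a false H₀.

Answer: Unnecessarily closing a safe bridge for repairs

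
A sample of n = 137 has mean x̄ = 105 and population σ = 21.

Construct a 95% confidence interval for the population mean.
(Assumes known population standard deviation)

Answer: (101.4834, 108.5166)

Derivation:
Confidence level: 95%, α = 0.05
z_0.025 = 1.960
SE = σ/√n = 21/√137 = 1.7942
Margin of error = 1.960 × 1.7942 = 3.5166
CI: x̄ ± margin = 105 ± 3.5166
CI: (101.4834, 108.5166)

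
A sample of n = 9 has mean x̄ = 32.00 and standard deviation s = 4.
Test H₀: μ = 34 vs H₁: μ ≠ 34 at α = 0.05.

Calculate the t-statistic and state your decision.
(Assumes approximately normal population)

Answer: t = -1.5000, fail to reject H₀

Derivation:
df = n - 1 = 8
SE = s/√n = 4/√9 = 1.3333
t = (x̄ - μ₀)/SE = (32.00 - 34)/1.3333 = -1.5000
Critical value: t_{0.025,8} = ±2.306
p-value ≈ 0.1720
Decision: fail to reject H₀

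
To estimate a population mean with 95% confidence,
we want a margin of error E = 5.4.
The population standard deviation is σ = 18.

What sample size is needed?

z_0.025 = 1.960
n = (z×σ/E)² = (1.960×18/5.4)²
n = 42.6844
Round up: n = 43

Answer: n = 43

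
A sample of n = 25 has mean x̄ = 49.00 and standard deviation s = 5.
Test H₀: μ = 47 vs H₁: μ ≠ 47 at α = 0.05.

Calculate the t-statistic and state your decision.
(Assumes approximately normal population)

df = n - 1 = 24
SE = s/√n = 5/√25 = 1.0000
t = (x̄ - μ₀)/SE = (49.00 - 47)/1.0000 = 2.0000
Critical value: t_{0.025,24} = ±2.064
p-value ≈ 0.0569
Decision: fail to reject H₀

Answer: t = 2.0000, fail to reject H₀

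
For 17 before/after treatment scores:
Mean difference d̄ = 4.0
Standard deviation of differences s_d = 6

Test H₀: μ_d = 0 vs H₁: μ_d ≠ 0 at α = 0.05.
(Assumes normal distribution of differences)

df = n - 1 = 16
SE = s_d/√n = 6/√17 = 1.4552
t = d̄/SE = 4.0/1.4552 = 2.7488
Critical value: t_{0.025,16} = ±2.120
p-value ≈ 0.0143
Decision: reject H₀

Answer: t = 2.7488, reject H₀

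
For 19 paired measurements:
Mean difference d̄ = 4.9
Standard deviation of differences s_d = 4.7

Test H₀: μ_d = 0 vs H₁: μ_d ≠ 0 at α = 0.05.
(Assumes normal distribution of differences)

Answer: t = 4.5442, reject H₀

Derivation:
df = n - 1 = 18
SE = s_d/√n = 4.7/√19 = 1.0783
t = d̄/SE = 4.9/1.0783 = 4.5442
Critical value: t_{0.025,18} = ±2.101
p-value ≈ 0.0003
Decision: reject H₀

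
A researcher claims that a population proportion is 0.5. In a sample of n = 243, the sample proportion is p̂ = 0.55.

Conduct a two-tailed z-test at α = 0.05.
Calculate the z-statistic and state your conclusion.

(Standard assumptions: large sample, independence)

H₀: p = 0.5, H₁: p ≠ 0.5
Standard error: SE = √(p₀(1-p₀)/n) = √(0.5×0.5/243) = 0.032075
z-statistic: z = (p̂ - p₀)/SE = (0.55 - 0.5)/0.032075 = 1.5588
Critical value: z_0.025 = ±1.960
p-value = 0.1190
Decision: fail to reject H₀ at α = 0.05

Answer: z = 1.5588, fail to reject H₀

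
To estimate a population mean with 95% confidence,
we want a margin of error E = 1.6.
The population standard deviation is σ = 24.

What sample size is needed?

z_0.025 = 1.960
n = (z×σ/E)² = (1.960×24/1.6)²
n = 864.3600
Round up: n = 865

Answer: n = 865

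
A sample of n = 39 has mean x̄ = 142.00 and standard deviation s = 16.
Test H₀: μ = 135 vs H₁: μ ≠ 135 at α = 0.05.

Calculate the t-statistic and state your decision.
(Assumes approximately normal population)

Answer: t = 2.7321, reject H₀

Derivation:
df = n - 1 = 38
SE = s/√n = 16/√39 = 2.5621
t = (x̄ - μ₀)/SE = (142.00 - 135)/2.5621 = 2.7321
Critical value: t_{0.025,38} = ±2.024
p-value ≈ 0.0095
Decision: reject H₀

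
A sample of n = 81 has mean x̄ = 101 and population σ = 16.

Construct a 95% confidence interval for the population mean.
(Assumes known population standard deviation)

Answer: (97.5155, 104.4845)

Derivation:
Confidence level: 95%, α = 0.05
z_0.025 = 1.960
SE = σ/√n = 16/√81 = 1.7778
Margin of error = 1.960 × 1.7778 = 3.4845
CI: x̄ ± margin = 101 ± 3.4845
CI: (97.5155, 104.4845)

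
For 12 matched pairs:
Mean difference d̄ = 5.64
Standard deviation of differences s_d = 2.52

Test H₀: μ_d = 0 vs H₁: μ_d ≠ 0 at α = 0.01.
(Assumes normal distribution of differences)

df = n - 1 = 11
SE = s_d/√n = 2.52/√12 = 0.7275
t = d̄/SE = 5.64/0.7275 = 7.7526
Critical value: t_{0.005,11} = ±3.106
p-value < 0.0001
Decision: reject H₀

Answer: t = 7.7526, reject H₀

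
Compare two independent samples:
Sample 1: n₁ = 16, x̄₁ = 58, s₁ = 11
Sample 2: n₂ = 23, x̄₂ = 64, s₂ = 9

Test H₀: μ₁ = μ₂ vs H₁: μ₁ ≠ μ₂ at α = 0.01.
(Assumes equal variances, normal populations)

Answer: t = -1.8693, fail to reject H₀

Derivation:
Pooled variance: s²_p = [15×11² + 22×9²]/(37) = 97.2162
s_p = 9.8598
SE = s_p×√(1/n₁ + 1/n₂) = 9.8598×√(1/16 + 1/23) = 3.2098
t = (x̄₁ - x̄₂)/SE = (58 - 64)/3.2098 = -1.8693
df = 37, t-critical = ±2.715
Decision: fail to reject H₀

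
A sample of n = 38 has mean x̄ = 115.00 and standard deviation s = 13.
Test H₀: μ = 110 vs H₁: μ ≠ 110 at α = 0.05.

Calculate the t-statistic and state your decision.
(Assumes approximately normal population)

df = n - 1 = 37
SE = s/√n = 13/√38 = 2.1089
t = (x̄ - μ₀)/SE = (115.00 - 110)/2.1089 = 2.3709
Critical value: t_{0.025,37} = ±2.026
p-value ≈ 0.0231
Decision: reject H₀

Answer: t = 2.3709, reject H₀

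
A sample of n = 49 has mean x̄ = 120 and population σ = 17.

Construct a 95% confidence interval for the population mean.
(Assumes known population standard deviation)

Answer: (115.2399, 124.7601)

Derivation:
Confidence level: 95%, α = 0.05
z_0.025 = 1.960
SE = σ/√n = 17/√49 = 2.4286
Margin of error = 1.960 × 2.4286 = 4.7601
CI: x̄ ± margin = 120 ± 4.7601
CI: (115.2399, 124.7601)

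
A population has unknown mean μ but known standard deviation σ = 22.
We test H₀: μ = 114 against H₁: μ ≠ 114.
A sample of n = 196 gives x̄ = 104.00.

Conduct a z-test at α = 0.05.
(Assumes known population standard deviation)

Standard error: SE = σ/√n = 22/√196 = 1.5714
z-statistic: z = (x̄ - μ₀)/SE = (104.00 - 114)/1.5714 = -6.3638
Critical value: ±1.960
p-value < 0.0001
Decision: reject H₀

Answer: z = -6.3638, reject H₀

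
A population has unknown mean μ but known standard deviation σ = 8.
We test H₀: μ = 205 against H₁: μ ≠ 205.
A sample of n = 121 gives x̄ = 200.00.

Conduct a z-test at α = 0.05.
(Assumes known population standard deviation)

Standard error: SE = σ/√n = 8/√121 = 0.7273
z-statistic: z = (x̄ - μ₀)/SE = (200.00 - 205)/0.7273 = -6.8747
Critical value: ±1.960
p-value < 0.0001
Decision: reject H₀

Answer: z = -6.8747, reject H₀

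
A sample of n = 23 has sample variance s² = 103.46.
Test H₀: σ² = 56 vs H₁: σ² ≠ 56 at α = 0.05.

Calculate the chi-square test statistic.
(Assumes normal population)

Answer: χ² = 40.6450, reject H₀

Derivation:
df = n - 1 = 22
χ² = (n-1)s²/σ₀² = 22×103.46/56 = 40.6450
Critical values: χ²_{0.975,22} = 10.982, χ²_{0.025,22} = 36.781
Rejection region: χ² < 10.982 or χ² > 36.781
Decision: reject H₀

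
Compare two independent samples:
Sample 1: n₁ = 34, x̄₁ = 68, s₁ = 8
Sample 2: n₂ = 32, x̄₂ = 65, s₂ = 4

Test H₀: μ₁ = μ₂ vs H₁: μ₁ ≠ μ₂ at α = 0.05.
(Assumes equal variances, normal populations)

Pooled variance: s²_p = [33×8² + 31×4²]/(64) = 40.7500
s_p = 6.3836
SE = s_p×√(1/n₁ + 1/n₂) = 6.3836×√(1/34 + 1/32) = 1.5723
t = (x̄₁ - x̄₂)/SE = (68 - 65)/1.5723 = 1.9080
df = 64, t-critical = ±1.998
Decision: fail to reject H₀

Answer: t = 1.9080, fail to reject H₀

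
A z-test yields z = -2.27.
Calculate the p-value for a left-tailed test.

For z = -2.27:
p = P(Z < -2.27) = Φ(-2.27) = 0.0116

Answer: p-value ≈ 0.0116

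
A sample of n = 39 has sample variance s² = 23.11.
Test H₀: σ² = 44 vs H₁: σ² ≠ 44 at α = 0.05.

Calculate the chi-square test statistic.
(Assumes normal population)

df = n - 1 = 38
χ² = (n-1)s²/σ₀² = 38×23.11/44 = 19.9586
Critical values: χ²_{0.975,38} = 22.878, χ²_{0.025,38} = 56.896
Rejection region: χ² < 22.878 or χ² > 56.896
Decision: reject H₀

Answer: χ² = 19.9586, reject H₀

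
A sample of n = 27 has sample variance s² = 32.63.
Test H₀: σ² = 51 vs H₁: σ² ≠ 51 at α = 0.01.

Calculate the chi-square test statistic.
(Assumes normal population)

Answer: χ² = 16.6349, fail to reject H₀

Derivation:
df = n - 1 = 26
χ² = (n-1)s²/σ₀² = 26×32.63/51 = 16.6349
Critical values: χ²_{0.995,26} = 11.160, χ²_{0.005,26} = 48.290
Rejection region: χ² < 11.160 or χ² > 48.290
Decision: fail to reject H₀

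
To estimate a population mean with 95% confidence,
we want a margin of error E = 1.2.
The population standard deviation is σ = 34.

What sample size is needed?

Answer: n = 3084

Derivation:
z_0.025 = 1.960
n = (z×σ/E)² = (1.960×34/1.2)²
n = 3083.9511
Round up: n = 3084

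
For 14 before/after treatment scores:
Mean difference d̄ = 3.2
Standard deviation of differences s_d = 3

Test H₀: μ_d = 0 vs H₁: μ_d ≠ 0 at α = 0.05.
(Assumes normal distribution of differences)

Answer: t = 3.9910, reject H₀

Derivation:
df = n - 1 = 13
SE = s_d/√n = 3/√14 = 0.8018
t = d̄/SE = 3.2/0.8018 = 3.9910
Critical value: t_{0.025,13} = ±2.160
p-value ≈ 0.0015
Decision: reject H₀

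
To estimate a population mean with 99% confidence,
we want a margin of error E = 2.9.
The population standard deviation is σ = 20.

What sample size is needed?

z_0.005 = 2.576
n = (z×σ/E)² = (2.576×20/2.9)²
n = 315.6136
Round up: n = 316

Answer: n = 316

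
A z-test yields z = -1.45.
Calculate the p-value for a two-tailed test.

Answer: p-value ≈ 0.1471

Derivation:
For z = -1.45:
p = 2×P(Z > |-1.45|) = 2×(1 - Φ(1.45)) = 0.1471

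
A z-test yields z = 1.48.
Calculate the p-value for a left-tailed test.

Answer: p-value ≈ 0.9306

Derivation:
For z = 1.48:
p = P(Z < 1.48) = Φ(1.48) = 0.9306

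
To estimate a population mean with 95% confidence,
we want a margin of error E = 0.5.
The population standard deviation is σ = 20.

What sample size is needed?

Answer: n = 6147

Derivation:
z_0.025 = 1.960
n = (z×σ/E)² = (1.960×20/0.5)²
n = 6146.5600
Round up: n = 6147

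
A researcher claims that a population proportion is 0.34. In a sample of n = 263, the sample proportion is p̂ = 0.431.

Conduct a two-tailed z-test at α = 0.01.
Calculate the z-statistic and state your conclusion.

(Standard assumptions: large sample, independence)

Answer: z = 3.1154, reject H₀

Derivation:
H₀: p = 0.34, H₁: p ≠ 0.34
Standard error: SE = √(p₀(1-p₀)/n) = √(0.34×0.66/263) = 0.029210
z-statistic: z = (p̂ - p₀)/SE = (0.431 - 0.34)/0.029210 = 3.1154
Critical value: z_0.005 = ±2.576
p-value = 0.0018
Decision: reject H₀ at α = 0.01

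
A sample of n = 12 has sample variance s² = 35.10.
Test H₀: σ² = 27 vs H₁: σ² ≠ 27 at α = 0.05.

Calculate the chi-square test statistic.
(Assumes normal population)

Answer: χ² = 14.3000, fail to reject H₀

Derivation:
df = n - 1 = 11
χ² = (n-1)s²/σ₀² = 11×35.10/27 = 14.3000
Critical values: χ²_{0.975,11} = 3.816, χ²_{0.025,11} = 21.920
Rejection region: χ² < 3.816 or χ² > 21.920
Decision: fail to reject H₀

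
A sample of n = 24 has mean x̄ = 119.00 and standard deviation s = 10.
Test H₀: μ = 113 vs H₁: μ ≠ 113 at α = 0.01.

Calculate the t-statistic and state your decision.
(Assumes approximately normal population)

df = n - 1 = 23
SE = s/√n = 10/√24 = 2.0412
t = (x̄ - μ₀)/SE = (119.00 - 113)/2.0412 = 2.9394
Critical value: t_{0.005,23} = ±2.807
p-value ≈ 0.0074
Decision: reject H₀

Answer: t = 2.9394, reject H₀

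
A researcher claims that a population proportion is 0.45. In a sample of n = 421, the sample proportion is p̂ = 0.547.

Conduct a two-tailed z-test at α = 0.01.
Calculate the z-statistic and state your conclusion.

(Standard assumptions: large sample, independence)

H₀: p = 0.45, H₁: p ≠ 0.45
Standard error: SE = √(p₀(1-p₀)/n) = √(0.45×0.55/421) = 0.024246
z-statistic: z = (p̂ - p₀)/SE = (0.547 - 0.45)/0.024246 = 4.0007
Critical value: z_0.005 = ±2.576
p-value = 0.0001
Decision: reject H₀ at α = 0.01

Answer: z = 4.0007, reject H₀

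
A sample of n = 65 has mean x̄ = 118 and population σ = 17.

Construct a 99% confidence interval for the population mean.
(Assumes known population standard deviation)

Answer: (112.5682, 123.4318)

Derivation:
Confidence level: 99%, α = 0.01
z_0.005 = 2.576
SE = σ/√n = 17/√65 = 2.1086
Margin of error = 2.576 × 2.1086 = 5.4318
CI: x̄ ± margin = 118 ± 5.4318
CI: (112.5682, 123.4318)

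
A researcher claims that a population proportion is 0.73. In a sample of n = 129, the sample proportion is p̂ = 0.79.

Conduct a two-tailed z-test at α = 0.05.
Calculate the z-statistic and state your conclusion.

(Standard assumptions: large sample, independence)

Answer: z = 1.5350, fail to reject H₀

Derivation:
H₀: p = 0.73, H₁: p ≠ 0.73
Standard error: SE = √(p₀(1-p₀)/n) = √(0.73×0.27/129) = 0.039088
z-statistic: z = (p̂ - p₀)/SE = (0.79 - 0.73)/0.039088 = 1.5350
Critical value: z_0.025 = ±1.960
p-value = 0.1248
Decision: fail to reject H₀ at α = 0.05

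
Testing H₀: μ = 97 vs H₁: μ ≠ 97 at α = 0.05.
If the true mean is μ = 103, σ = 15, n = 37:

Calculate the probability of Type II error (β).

SE = σ/√n = 15/√37 = 2.4660
Critical values: μ₀ ± z_0.025×SE = 97 ± 1.960×2.4660
Acceptance region: (92.1666, 101.8334)
Under H₁ (μ = 103): z_high = (101.8334 - 103)/2.4660 = -0.4731, z_low = (92.1666 - 103)/2.4660 = -4.3931
β = P(not reject | H₁) = Φ(-0.4731) - Φ(-4.3931) ≈ 0.3181

Answer: β ≈ 0.3181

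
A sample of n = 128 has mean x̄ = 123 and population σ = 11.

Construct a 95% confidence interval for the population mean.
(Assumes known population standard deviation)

Confidence level: 95%, α = 0.05
z_0.025 = 1.960
SE = σ/√n = 11/√128 = 0.9723
Margin of error = 1.960 × 0.9723 = 1.9057
CI: x̄ ± margin = 123 ± 1.9057
CI: (121.0943, 124.9057)

Answer: (121.0943, 124.9057)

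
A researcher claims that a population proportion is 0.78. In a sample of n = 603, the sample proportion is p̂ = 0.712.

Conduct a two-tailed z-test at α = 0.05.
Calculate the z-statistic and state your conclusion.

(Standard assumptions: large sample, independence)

H₀: p = 0.78, H₁: p ≠ 0.78
Standard error: SE = √(p₀(1-p₀)/n) = √(0.78×0.22/603) = 0.016869
z-statistic: z = (p̂ - p₀)/SE = (0.712 - 0.78)/0.016869 = -4.0311
Critical value: z_0.025 = ±1.960
p-value = 0.0001
Decision: reject H₀ at α = 0.05

Answer: z = -4.0311, reject H₀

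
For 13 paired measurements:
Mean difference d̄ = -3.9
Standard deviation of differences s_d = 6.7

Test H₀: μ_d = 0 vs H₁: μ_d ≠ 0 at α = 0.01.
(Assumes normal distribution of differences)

Answer: t = -2.0988, fail to reject H₀

Derivation:
df = n - 1 = 12
SE = s_d/√n = 6.7/√13 = 1.8582
t = d̄/SE = -3.9/1.8582 = -2.0988
Critical value: t_{0.005,12} = ±3.055
p-value ≈ 0.0577
Decision: fail to reject H₀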